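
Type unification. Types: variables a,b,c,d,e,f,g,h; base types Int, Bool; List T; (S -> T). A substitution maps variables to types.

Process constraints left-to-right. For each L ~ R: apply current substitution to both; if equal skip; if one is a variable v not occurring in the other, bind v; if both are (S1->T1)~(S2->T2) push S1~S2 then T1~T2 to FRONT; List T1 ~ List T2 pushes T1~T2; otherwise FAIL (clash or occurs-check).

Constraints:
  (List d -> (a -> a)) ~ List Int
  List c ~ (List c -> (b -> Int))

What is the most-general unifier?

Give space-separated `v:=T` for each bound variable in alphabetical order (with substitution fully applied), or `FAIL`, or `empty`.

step 1: unify (List d -> (a -> a)) ~ List Int  [subst: {-} | 1 pending]
  clash: (List d -> (a -> a)) vs List Int

Answer: FAIL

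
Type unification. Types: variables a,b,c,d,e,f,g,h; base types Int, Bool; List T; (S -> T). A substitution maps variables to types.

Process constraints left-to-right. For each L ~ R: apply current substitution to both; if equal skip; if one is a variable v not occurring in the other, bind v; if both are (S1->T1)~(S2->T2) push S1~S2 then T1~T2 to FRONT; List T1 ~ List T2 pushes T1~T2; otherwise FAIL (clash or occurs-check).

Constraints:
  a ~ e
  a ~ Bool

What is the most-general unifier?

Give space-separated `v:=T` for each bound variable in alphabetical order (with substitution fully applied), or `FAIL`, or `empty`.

Answer: a:=Bool e:=Bool

Derivation:
step 1: unify a ~ e  [subst: {-} | 1 pending]
  bind a := e
step 2: unify e ~ Bool  [subst: {a:=e} | 0 pending]
  bind e := Bool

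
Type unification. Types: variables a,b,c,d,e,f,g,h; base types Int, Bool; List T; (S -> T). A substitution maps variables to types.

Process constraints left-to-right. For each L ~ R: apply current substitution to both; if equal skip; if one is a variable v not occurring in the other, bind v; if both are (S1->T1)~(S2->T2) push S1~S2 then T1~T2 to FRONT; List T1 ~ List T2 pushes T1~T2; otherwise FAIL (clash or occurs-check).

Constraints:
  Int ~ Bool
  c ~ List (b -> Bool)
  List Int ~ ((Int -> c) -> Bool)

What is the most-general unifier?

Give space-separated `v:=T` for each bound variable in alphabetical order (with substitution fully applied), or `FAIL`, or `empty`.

step 1: unify Int ~ Bool  [subst: {-} | 2 pending]
  clash: Int vs Bool

Answer: FAIL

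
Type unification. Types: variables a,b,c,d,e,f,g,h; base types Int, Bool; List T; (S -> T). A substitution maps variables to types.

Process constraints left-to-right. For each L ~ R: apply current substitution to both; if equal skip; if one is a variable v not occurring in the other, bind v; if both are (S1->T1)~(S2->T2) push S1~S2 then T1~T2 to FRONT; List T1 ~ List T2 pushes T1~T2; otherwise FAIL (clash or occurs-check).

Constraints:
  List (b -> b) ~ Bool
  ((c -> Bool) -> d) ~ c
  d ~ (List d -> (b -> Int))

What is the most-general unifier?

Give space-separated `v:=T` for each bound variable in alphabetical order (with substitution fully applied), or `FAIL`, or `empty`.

Answer: FAIL

Derivation:
step 1: unify List (b -> b) ~ Bool  [subst: {-} | 2 pending]
  clash: List (b -> b) vs Bool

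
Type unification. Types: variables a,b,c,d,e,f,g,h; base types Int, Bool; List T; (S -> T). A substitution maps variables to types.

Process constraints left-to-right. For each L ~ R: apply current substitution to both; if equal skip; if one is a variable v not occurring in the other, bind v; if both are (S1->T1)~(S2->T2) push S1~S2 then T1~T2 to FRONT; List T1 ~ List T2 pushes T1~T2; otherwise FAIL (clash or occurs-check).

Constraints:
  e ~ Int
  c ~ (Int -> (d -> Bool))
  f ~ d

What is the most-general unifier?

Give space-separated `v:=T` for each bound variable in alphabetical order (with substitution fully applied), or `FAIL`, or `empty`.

Answer: c:=(Int -> (d -> Bool)) e:=Int f:=d

Derivation:
step 1: unify e ~ Int  [subst: {-} | 2 pending]
  bind e := Int
step 2: unify c ~ (Int -> (d -> Bool))  [subst: {e:=Int} | 1 pending]
  bind c := (Int -> (d -> Bool))
step 3: unify f ~ d  [subst: {e:=Int, c:=(Int -> (d -> Bool))} | 0 pending]
  bind f := d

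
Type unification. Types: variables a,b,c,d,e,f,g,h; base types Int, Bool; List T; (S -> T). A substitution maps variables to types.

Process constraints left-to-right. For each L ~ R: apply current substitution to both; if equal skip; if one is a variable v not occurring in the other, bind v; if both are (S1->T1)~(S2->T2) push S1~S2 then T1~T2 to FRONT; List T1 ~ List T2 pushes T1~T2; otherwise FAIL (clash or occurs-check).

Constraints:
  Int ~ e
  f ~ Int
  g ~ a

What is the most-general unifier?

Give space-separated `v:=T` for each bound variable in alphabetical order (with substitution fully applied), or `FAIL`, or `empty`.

Answer: e:=Int f:=Int g:=a

Derivation:
step 1: unify Int ~ e  [subst: {-} | 2 pending]
  bind e := Int
step 2: unify f ~ Int  [subst: {e:=Int} | 1 pending]
  bind f := Int
step 3: unify g ~ a  [subst: {e:=Int, f:=Int} | 0 pending]
  bind g := a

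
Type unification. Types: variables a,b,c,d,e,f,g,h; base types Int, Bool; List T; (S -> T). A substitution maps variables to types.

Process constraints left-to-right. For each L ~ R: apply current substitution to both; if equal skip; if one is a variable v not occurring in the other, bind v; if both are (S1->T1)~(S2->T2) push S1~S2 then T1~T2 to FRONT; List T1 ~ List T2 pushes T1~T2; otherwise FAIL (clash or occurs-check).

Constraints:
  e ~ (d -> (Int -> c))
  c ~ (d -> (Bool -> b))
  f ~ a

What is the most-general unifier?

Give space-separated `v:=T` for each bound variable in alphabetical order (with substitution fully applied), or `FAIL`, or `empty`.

step 1: unify e ~ (d -> (Int -> c))  [subst: {-} | 2 pending]
  bind e := (d -> (Int -> c))
step 2: unify c ~ (d -> (Bool -> b))  [subst: {e:=(d -> (Int -> c))} | 1 pending]
  bind c := (d -> (Bool -> b))
step 3: unify f ~ a  [subst: {e:=(d -> (Int -> c)), c:=(d -> (Bool -> b))} | 0 pending]
  bind f := a

Answer: c:=(d -> (Bool -> b)) e:=(d -> (Int -> (d -> (Bool -> b)))) f:=a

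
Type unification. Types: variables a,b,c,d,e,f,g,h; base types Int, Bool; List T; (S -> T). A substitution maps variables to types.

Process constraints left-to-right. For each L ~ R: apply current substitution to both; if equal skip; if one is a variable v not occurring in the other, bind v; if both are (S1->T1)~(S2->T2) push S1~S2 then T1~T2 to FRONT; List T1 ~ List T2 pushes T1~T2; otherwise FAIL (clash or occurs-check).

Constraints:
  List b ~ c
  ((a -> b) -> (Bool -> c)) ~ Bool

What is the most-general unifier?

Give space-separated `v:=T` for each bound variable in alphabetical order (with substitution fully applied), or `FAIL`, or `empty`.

Answer: FAIL

Derivation:
step 1: unify List b ~ c  [subst: {-} | 1 pending]
  bind c := List b
step 2: unify ((a -> b) -> (Bool -> List b)) ~ Bool  [subst: {c:=List b} | 0 pending]
  clash: ((a -> b) -> (Bool -> List b)) vs Bool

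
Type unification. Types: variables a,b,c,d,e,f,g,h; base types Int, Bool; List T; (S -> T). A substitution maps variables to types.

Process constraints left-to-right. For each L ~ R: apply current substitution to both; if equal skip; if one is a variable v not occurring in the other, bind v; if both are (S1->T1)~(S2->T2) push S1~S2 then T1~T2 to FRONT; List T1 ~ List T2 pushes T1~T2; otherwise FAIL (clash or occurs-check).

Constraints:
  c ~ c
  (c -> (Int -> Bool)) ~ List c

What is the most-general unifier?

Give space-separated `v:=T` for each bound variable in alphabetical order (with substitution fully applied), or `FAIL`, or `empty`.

Answer: FAIL

Derivation:
step 1: unify c ~ c  [subst: {-} | 1 pending]
  -> identical, skip
step 2: unify (c -> (Int -> Bool)) ~ List c  [subst: {-} | 0 pending]
  clash: (c -> (Int -> Bool)) vs List c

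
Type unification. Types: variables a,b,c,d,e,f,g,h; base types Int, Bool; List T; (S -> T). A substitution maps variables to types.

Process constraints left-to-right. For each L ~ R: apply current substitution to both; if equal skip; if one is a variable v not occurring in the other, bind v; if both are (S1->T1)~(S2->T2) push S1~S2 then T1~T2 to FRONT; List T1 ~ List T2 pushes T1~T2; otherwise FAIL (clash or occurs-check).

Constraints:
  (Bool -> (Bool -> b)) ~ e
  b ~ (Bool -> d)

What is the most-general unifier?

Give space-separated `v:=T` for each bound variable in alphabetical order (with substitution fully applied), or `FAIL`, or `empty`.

step 1: unify (Bool -> (Bool -> b)) ~ e  [subst: {-} | 1 pending]
  bind e := (Bool -> (Bool -> b))
step 2: unify b ~ (Bool -> d)  [subst: {e:=(Bool -> (Bool -> b))} | 0 pending]
  bind b := (Bool -> d)

Answer: b:=(Bool -> d) e:=(Bool -> (Bool -> (Bool -> d)))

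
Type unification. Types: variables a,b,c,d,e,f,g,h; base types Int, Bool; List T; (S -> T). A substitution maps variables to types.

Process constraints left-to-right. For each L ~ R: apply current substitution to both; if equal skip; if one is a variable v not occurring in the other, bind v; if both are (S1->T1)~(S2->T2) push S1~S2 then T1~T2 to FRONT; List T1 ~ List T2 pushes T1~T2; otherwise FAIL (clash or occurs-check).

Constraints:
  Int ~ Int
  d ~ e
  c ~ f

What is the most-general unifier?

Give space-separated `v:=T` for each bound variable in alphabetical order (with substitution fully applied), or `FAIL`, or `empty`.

Answer: c:=f d:=e

Derivation:
step 1: unify Int ~ Int  [subst: {-} | 2 pending]
  -> identical, skip
step 2: unify d ~ e  [subst: {-} | 1 pending]
  bind d := e
step 3: unify c ~ f  [subst: {d:=e} | 0 pending]
  bind c := f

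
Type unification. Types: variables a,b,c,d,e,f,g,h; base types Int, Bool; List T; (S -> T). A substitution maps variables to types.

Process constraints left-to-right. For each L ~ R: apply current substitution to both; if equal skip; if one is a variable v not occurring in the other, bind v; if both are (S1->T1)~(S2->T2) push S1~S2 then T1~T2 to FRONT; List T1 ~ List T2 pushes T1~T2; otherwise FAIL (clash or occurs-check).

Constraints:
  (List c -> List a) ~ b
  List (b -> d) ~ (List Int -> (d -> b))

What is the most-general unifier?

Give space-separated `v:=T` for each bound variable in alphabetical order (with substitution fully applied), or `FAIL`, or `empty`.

Answer: FAIL

Derivation:
step 1: unify (List c -> List a) ~ b  [subst: {-} | 1 pending]
  bind b := (List c -> List a)
step 2: unify List ((List c -> List a) -> d) ~ (List Int -> (d -> (List c -> List a)))  [subst: {b:=(List c -> List a)} | 0 pending]
  clash: List ((List c -> List a) -> d) vs (List Int -> (d -> (List c -> List a)))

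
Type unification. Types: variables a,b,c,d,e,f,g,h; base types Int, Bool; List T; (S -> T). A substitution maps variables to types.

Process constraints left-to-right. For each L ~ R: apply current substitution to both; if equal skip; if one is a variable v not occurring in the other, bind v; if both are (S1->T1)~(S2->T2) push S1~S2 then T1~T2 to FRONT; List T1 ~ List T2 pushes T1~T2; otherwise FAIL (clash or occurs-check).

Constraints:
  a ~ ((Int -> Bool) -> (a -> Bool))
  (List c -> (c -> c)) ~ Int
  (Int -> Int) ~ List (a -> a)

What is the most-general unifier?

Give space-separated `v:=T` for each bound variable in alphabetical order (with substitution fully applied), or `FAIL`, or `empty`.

step 1: unify a ~ ((Int -> Bool) -> (a -> Bool))  [subst: {-} | 2 pending]
  occurs-check fail: a in ((Int -> Bool) -> (a -> Bool))

Answer: FAIL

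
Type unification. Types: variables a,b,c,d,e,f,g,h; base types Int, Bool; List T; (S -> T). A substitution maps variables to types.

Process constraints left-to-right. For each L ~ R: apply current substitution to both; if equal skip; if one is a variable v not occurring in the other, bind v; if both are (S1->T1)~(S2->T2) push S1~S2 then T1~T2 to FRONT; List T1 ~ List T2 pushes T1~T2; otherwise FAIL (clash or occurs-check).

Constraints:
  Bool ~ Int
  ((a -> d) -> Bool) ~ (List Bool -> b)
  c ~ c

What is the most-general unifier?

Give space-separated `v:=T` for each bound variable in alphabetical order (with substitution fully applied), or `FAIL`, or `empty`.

Answer: FAIL

Derivation:
step 1: unify Bool ~ Int  [subst: {-} | 2 pending]
  clash: Bool vs Int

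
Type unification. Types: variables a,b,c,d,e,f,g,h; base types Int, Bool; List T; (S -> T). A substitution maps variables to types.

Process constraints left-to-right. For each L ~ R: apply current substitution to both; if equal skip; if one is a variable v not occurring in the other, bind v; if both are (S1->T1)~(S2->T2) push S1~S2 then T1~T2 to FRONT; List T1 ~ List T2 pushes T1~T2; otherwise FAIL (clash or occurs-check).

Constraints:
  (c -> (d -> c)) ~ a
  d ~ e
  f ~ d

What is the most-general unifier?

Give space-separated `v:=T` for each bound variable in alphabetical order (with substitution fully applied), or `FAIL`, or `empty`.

Answer: a:=(c -> (e -> c)) d:=e f:=e

Derivation:
step 1: unify (c -> (d -> c)) ~ a  [subst: {-} | 2 pending]
  bind a := (c -> (d -> c))
step 2: unify d ~ e  [subst: {a:=(c -> (d -> c))} | 1 pending]
  bind d := e
step 3: unify f ~ e  [subst: {a:=(c -> (d -> c)), d:=e} | 0 pending]
  bind f := e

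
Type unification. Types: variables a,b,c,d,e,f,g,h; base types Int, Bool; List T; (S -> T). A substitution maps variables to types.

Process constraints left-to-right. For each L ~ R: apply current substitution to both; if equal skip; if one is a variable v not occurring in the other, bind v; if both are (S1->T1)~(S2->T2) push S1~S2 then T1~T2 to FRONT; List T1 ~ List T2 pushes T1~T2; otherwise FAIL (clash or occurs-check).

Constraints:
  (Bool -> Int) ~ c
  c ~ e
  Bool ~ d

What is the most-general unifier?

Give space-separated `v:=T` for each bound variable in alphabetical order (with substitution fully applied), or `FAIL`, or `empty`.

Answer: c:=(Bool -> Int) d:=Bool e:=(Bool -> Int)

Derivation:
step 1: unify (Bool -> Int) ~ c  [subst: {-} | 2 pending]
  bind c := (Bool -> Int)
step 2: unify (Bool -> Int) ~ e  [subst: {c:=(Bool -> Int)} | 1 pending]
  bind e := (Bool -> Int)
step 3: unify Bool ~ d  [subst: {c:=(Bool -> Int), e:=(Bool -> Int)} | 0 pending]
  bind d := Bool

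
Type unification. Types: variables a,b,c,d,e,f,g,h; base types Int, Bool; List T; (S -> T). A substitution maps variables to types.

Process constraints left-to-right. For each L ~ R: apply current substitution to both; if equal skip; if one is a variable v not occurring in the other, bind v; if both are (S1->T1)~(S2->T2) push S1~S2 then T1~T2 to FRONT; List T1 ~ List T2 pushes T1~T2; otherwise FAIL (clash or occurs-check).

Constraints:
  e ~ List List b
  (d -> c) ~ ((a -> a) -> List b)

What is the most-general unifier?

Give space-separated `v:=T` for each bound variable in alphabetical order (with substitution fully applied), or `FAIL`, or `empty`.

Answer: c:=List b d:=(a -> a) e:=List List b

Derivation:
step 1: unify e ~ List List b  [subst: {-} | 1 pending]
  bind e := List List b
step 2: unify (d -> c) ~ ((a -> a) -> List b)  [subst: {e:=List List b} | 0 pending]
  -> decompose arrow: push d~(a -> a), c~List b
step 3: unify d ~ (a -> a)  [subst: {e:=List List b} | 1 pending]
  bind d := (a -> a)
step 4: unify c ~ List b  [subst: {e:=List List b, d:=(a -> a)} | 0 pending]
  bind c := List b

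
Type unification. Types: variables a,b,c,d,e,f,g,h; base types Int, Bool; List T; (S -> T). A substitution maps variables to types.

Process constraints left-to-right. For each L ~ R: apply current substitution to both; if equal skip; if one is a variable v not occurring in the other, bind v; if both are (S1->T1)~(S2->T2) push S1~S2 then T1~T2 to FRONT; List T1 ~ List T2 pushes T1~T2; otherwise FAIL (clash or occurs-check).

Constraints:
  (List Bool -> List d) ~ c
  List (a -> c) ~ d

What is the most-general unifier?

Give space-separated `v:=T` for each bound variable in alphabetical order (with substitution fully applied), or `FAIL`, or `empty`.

step 1: unify (List Bool -> List d) ~ c  [subst: {-} | 1 pending]
  bind c := (List Bool -> List d)
step 2: unify List (a -> (List Bool -> List d)) ~ d  [subst: {c:=(List Bool -> List d)} | 0 pending]
  occurs-check fail

Answer: FAIL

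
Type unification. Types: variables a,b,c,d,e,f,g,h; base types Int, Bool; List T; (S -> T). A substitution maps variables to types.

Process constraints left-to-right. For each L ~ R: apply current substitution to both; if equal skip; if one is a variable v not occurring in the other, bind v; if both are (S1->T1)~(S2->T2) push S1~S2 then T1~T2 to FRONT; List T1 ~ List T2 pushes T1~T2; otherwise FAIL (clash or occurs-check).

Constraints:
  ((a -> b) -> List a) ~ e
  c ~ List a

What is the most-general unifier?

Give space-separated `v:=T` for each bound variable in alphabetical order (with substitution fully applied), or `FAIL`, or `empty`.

Answer: c:=List a e:=((a -> b) -> List a)

Derivation:
step 1: unify ((a -> b) -> List a) ~ e  [subst: {-} | 1 pending]
  bind e := ((a -> b) -> List a)
step 2: unify c ~ List a  [subst: {e:=((a -> b) -> List a)} | 0 pending]
  bind c := List a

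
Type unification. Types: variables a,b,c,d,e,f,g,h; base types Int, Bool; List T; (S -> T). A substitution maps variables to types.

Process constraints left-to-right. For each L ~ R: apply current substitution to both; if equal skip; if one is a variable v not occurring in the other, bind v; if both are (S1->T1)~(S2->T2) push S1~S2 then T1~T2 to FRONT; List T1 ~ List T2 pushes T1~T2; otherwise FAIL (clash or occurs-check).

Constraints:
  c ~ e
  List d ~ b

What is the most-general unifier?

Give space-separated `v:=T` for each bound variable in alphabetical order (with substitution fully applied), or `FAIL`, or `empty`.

Answer: b:=List d c:=e

Derivation:
step 1: unify c ~ e  [subst: {-} | 1 pending]
  bind c := e
step 2: unify List d ~ b  [subst: {c:=e} | 0 pending]
  bind b := List d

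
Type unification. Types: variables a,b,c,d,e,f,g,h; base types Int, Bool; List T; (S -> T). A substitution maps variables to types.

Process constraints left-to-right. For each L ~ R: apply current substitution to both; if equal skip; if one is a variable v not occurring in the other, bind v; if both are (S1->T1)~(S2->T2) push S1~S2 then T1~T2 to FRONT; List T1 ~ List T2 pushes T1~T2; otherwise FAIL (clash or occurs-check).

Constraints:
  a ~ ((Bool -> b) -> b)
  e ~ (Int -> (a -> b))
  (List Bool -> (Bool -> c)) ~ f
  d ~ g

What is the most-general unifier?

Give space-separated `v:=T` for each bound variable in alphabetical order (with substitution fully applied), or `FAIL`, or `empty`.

step 1: unify a ~ ((Bool -> b) -> b)  [subst: {-} | 3 pending]
  bind a := ((Bool -> b) -> b)
step 2: unify e ~ (Int -> (((Bool -> b) -> b) -> b))  [subst: {a:=((Bool -> b) -> b)} | 2 pending]
  bind e := (Int -> (((Bool -> b) -> b) -> b))
step 3: unify (List Bool -> (Bool -> c)) ~ f  [subst: {a:=((Bool -> b) -> b), e:=(Int -> (((Bool -> b) -> b) -> b))} | 1 pending]
  bind f := (List Bool -> (Bool -> c))
step 4: unify d ~ g  [subst: {a:=((Bool -> b) -> b), e:=(Int -> (((Bool -> b) -> b) -> b)), f:=(List Bool -> (Bool -> c))} | 0 pending]
  bind d := g

Answer: a:=((Bool -> b) -> b) d:=g e:=(Int -> (((Bool -> b) -> b) -> b)) f:=(List Bool -> (Bool -> c))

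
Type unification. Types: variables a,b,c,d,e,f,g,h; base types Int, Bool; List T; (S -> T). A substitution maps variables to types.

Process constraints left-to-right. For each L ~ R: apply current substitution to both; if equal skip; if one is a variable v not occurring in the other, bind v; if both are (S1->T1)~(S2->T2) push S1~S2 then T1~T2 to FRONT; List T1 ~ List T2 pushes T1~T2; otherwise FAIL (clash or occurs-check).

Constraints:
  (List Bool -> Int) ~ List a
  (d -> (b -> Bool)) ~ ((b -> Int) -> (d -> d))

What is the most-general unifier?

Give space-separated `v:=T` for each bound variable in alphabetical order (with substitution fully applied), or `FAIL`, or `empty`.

step 1: unify (List Bool -> Int) ~ List a  [subst: {-} | 1 pending]
  clash: (List Bool -> Int) vs List a

Answer: FAIL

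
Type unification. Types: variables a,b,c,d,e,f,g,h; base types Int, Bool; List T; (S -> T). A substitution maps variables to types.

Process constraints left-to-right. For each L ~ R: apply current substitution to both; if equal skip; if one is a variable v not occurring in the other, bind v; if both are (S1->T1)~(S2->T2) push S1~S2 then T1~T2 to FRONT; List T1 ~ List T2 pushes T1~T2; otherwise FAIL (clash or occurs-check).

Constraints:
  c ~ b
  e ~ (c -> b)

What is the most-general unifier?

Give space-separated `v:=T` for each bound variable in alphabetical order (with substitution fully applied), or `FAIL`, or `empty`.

step 1: unify c ~ b  [subst: {-} | 1 pending]
  bind c := b
step 2: unify e ~ (b -> b)  [subst: {c:=b} | 0 pending]
  bind e := (b -> b)

Answer: c:=b e:=(b -> b)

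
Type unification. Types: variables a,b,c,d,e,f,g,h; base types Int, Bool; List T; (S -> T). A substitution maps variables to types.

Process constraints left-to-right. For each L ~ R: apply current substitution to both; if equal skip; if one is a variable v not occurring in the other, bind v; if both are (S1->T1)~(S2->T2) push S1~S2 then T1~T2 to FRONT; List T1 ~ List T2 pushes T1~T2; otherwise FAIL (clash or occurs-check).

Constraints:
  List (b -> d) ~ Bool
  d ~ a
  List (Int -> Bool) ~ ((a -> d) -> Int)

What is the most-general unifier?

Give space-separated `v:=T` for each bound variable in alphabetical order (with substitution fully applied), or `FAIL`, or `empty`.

Answer: FAIL

Derivation:
step 1: unify List (b -> d) ~ Bool  [subst: {-} | 2 pending]
  clash: List (b -> d) vs Bool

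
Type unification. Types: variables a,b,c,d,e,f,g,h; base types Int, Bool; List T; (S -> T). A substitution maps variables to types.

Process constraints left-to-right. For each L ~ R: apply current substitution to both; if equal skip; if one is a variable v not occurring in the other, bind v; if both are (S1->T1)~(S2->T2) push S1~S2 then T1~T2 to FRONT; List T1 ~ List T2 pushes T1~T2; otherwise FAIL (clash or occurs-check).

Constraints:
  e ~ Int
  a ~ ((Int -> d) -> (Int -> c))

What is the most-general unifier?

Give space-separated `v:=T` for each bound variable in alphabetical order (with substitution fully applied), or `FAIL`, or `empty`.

step 1: unify e ~ Int  [subst: {-} | 1 pending]
  bind e := Int
step 2: unify a ~ ((Int -> d) -> (Int -> c))  [subst: {e:=Int} | 0 pending]
  bind a := ((Int -> d) -> (Int -> c))

Answer: a:=((Int -> d) -> (Int -> c)) e:=Int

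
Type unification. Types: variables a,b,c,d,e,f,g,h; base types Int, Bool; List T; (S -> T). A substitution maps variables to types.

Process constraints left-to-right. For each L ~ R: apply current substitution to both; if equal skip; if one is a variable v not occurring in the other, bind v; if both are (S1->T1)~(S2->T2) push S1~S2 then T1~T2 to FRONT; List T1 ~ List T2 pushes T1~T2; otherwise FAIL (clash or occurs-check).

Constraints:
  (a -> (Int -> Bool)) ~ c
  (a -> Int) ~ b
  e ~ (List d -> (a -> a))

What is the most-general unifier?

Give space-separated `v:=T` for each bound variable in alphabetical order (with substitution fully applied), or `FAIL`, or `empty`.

Answer: b:=(a -> Int) c:=(a -> (Int -> Bool)) e:=(List d -> (a -> a))

Derivation:
step 1: unify (a -> (Int -> Bool)) ~ c  [subst: {-} | 2 pending]
  bind c := (a -> (Int -> Bool))
step 2: unify (a -> Int) ~ b  [subst: {c:=(a -> (Int -> Bool))} | 1 pending]
  bind b := (a -> Int)
step 3: unify e ~ (List d -> (a -> a))  [subst: {c:=(a -> (Int -> Bool)), b:=(a -> Int)} | 0 pending]
  bind e := (List d -> (a -> a))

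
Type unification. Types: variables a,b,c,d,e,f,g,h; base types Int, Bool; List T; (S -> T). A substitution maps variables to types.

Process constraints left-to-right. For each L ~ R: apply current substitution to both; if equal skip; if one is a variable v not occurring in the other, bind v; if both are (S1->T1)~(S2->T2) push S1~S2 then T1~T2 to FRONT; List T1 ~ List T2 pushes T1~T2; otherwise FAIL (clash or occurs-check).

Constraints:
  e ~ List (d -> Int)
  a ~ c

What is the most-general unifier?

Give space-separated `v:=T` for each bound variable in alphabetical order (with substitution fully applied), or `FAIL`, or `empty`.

Answer: a:=c e:=List (d -> Int)

Derivation:
step 1: unify e ~ List (d -> Int)  [subst: {-} | 1 pending]
  bind e := List (d -> Int)
step 2: unify a ~ c  [subst: {e:=List (d -> Int)} | 0 pending]
  bind a := c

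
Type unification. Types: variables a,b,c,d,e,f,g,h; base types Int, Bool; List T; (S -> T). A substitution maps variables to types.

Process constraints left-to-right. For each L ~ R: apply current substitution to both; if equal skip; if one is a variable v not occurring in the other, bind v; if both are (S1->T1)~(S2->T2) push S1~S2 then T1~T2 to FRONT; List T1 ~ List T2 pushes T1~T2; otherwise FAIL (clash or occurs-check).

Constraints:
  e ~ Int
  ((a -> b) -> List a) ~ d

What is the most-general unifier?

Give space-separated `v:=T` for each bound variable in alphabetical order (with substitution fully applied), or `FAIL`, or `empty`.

step 1: unify e ~ Int  [subst: {-} | 1 pending]
  bind e := Int
step 2: unify ((a -> b) -> List a) ~ d  [subst: {e:=Int} | 0 pending]
  bind d := ((a -> b) -> List a)

Answer: d:=((a -> b) -> List a) e:=Int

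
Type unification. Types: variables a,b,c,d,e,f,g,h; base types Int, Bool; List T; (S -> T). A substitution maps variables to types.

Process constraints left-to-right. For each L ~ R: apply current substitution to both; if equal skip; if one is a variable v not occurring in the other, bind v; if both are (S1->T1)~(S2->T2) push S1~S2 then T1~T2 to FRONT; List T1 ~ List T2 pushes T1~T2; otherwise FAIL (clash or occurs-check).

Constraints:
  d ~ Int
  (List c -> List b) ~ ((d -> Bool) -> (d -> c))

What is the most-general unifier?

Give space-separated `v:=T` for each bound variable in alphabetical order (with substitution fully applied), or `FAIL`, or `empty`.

Answer: FAIL

Derivation:
step 1: unify d ~ Int  [subst: {-} | 1 pending]
  bind d := Int
step 2: unify (List c -> List b) ~ ((Int -> Bool) -> (Int -> c))  [subst: {d:=Int} | 0 pending]
  -> decompose arrow: push List c~(Int -> Bool), List b~(Int -> c)
step 3: unify List c ~ (Int -> Bool)  [subst: {d:=Int} | 1 pending]
  clash: List c vs (Int -> Bool)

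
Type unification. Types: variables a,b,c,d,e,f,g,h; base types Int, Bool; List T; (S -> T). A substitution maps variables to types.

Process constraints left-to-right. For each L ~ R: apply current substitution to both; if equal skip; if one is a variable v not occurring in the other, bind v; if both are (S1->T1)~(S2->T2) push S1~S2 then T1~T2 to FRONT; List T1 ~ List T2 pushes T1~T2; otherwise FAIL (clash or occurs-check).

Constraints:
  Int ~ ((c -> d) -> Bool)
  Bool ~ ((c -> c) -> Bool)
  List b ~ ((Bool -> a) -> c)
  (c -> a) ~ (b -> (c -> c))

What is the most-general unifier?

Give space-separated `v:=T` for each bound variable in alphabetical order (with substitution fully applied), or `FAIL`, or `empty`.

Answer: FAIL

Derivation:
step 1: unify Int ~ ((c -> d) -> Bool)  [subst: {-} | 3 pending]
  clash: Int vs ((c -> d) -> Bool)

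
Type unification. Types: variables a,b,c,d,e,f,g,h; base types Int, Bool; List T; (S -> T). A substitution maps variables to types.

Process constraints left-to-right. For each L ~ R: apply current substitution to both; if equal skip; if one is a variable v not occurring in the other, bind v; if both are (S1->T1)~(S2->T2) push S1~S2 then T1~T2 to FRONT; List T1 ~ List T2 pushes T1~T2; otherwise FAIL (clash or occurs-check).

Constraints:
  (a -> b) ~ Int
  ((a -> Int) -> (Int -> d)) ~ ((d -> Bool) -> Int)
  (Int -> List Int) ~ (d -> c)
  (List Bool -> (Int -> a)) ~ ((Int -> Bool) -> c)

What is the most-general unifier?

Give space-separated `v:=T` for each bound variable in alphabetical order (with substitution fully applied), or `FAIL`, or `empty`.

step 1: unify (a -> b) ~ Int  [subst: {-} | 3 pending]
  clash: (a -> b) vs Int

Answer: FAIL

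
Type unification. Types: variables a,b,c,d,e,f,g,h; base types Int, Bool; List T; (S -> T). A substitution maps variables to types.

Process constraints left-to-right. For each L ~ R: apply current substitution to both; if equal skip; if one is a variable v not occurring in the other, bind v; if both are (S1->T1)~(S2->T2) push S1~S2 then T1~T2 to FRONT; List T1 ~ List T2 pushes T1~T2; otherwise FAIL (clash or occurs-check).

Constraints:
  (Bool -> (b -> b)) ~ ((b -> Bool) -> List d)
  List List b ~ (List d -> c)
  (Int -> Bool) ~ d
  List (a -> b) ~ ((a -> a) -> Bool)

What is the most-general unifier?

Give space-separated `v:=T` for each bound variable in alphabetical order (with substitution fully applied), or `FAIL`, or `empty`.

step 1: unify (Bool -> (b -> b)) ~ ((b -> Bool) -> List d)  [subst: {-} | 3 pending]
  -> decompose arrow: push Bool~(b -> Bool), (b -> b)~List d
step 2: unify Bool ~ (b -> Bool)  [subst: {-} | 4 pending]
  clash: Bool vs (b -> Bool)

Answer: FAIL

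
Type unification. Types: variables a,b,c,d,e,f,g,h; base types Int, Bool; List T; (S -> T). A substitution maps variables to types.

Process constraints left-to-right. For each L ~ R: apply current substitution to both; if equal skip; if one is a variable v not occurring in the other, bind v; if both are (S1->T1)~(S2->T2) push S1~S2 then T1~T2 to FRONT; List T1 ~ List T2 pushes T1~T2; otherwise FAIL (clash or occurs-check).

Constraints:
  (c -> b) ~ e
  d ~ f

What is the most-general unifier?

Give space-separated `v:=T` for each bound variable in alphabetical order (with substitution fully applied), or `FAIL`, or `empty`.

step 1: unify (c -> b) ~ e  [subst: {-} | 1 pending]
  bind e := (c -> b)
step 2: unify d ~ f  [subst: {e:=(c -> b)} | 0 pending]
  bind d := f

Answer: d:=f e:=(c -> b)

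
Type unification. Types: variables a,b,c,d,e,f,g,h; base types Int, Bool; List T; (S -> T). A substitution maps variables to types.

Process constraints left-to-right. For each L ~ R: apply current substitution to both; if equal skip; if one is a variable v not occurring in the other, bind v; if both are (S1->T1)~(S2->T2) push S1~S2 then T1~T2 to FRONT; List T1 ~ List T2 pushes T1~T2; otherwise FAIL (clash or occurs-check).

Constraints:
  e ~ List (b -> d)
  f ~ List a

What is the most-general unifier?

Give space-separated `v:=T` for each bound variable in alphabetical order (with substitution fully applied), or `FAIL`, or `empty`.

step 1: unify e ~ List (b -> d)  [subst: {-} | 1 pending]
  bind e := List (b -> d)
step 2: unify f ~ List a  [subst: {e:=List (b -> d)} | 0 pending]
  bind f := List a

Answer: e:=List (b -> d) f:=List a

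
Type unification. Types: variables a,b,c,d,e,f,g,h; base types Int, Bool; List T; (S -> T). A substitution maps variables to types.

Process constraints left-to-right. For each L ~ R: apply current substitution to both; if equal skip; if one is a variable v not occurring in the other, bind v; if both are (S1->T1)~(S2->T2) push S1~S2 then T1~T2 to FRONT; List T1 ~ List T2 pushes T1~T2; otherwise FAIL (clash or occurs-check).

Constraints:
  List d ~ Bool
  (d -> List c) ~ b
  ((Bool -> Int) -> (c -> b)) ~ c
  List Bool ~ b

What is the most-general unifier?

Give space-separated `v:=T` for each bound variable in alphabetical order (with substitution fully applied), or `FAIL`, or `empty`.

step 1: unify List d ~ Bool  [subst: {-} | 3 pending]
  clash: List d vs Bool

Answer: FAIL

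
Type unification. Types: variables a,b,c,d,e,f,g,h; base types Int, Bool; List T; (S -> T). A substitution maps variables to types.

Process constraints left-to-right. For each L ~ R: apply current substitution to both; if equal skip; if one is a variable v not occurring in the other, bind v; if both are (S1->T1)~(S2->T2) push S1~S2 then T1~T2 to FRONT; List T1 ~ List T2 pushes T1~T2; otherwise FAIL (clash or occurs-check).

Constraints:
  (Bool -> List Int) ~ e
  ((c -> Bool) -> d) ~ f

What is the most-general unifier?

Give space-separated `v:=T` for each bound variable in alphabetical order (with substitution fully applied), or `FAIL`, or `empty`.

Answer: e:=(Bool -> List Int) f:=((c -> Bool) -> d)

Derivation:
step 1: unify (Bool -> List Int) ~ e  [subst: {-} | 1 pending]
  bind e := (Bool -> List Int)
step 2: unify ((c -> Bool) -> d) ~ f  [subst: {e:=(Bool -> List Int)} | 0 pending]
  bind f := ((c -> Bool) -> d)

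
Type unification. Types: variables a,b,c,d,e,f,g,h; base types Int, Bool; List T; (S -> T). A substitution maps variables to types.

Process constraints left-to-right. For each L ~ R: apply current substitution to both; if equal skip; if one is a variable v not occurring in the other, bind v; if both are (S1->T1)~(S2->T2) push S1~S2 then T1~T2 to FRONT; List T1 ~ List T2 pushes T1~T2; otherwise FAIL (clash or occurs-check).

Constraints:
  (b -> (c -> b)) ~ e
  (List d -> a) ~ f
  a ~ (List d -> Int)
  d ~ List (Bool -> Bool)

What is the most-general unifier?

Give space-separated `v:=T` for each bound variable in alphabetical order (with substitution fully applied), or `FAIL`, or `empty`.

Answer: a:=(List List (Bool -> Bool) -> Int) d:=List (Bool -> Bool) e:=(b -> (c -> b)) f:=(List List (Bool -> Bool) -> (List List (Bool -> Bool) -> Int))

Derivation:
step 1: unify (b -> (c -> b)) ~ e  [subst: {-} | 3 pending]
  bind e := (b -> (c -> b))
step 2: unify (List d -> a) ~ f  [subst: {e:=(b -> (c -> b))} | 2 pending]
  bind f := (List d -> a)
step 3: unify a ~ (List d -> Int)  [subst: {e:=(b -> (c -> b)), f:=(List d -> a)} | 1 pending]
  bind a := (List d -> Int)
step 4: unify d ~ List (Bool -> Bool)  [subst: {e:=(b -> (c -> b)), f:=(List d -> a), a:=(List d -> Int)} | 0 pending]
  bind d := List (Bool -> Bool)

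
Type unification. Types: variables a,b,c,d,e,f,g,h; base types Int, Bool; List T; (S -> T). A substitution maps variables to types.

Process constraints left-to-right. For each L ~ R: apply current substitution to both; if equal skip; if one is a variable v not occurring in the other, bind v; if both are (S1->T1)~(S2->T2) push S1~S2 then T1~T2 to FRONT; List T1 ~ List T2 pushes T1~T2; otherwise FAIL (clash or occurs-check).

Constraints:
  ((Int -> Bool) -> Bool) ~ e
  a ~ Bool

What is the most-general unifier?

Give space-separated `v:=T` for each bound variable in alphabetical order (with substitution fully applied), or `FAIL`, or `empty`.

step 1: unify ((Int -> Bool) -> Bool) ~ e  [subst: {-} | 1 pending]
  bind e := ((Int -> Bool) -> Bool)
step 2: unify a ~ Bool  [subst: {e:=((Int -> Bool) -> Bool)} | 0 pending]
  bind a := Bool

Answer: a:=Bool e:=((Int -> Bool) -> Bool)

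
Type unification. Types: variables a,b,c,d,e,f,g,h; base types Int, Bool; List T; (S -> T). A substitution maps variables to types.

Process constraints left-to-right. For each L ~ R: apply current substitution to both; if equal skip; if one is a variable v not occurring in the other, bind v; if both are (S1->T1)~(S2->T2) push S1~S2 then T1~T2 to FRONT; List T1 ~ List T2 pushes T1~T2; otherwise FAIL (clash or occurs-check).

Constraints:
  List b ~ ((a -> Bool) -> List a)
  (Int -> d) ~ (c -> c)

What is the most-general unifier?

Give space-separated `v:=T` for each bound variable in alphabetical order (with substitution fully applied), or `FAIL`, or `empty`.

step 1: unify List b ~ ((a -> Bool) -> List a)  [subst: {-} | 1 pending]
  clash: List b vs ((a -> Bool) -> List a)

Answer: FAIL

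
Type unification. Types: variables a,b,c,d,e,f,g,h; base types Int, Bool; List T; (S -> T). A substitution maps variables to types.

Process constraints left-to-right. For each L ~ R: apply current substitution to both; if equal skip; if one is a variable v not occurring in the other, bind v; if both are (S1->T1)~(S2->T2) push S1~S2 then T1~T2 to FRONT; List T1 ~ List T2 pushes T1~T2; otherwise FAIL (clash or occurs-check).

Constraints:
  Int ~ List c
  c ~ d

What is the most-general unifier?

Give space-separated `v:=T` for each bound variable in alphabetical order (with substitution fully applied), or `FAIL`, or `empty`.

Answer: FAIL

Derivation:
step 1: unify Int ~ List c  [subst: {-} | 1 pending]
  clash: Int vs List c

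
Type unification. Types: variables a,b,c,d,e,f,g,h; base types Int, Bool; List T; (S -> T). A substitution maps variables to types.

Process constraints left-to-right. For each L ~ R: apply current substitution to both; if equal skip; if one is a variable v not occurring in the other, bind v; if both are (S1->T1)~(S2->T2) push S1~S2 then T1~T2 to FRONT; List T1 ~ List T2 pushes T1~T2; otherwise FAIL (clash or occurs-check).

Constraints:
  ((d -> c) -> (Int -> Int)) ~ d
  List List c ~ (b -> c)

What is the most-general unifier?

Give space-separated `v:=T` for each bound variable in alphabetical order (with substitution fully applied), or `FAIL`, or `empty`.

step 1: unify ((d -> c) -> (Int -> Int)) ~ d  [subst: {-} | 1 pending]
  occurs-check fail

Answer: FAIL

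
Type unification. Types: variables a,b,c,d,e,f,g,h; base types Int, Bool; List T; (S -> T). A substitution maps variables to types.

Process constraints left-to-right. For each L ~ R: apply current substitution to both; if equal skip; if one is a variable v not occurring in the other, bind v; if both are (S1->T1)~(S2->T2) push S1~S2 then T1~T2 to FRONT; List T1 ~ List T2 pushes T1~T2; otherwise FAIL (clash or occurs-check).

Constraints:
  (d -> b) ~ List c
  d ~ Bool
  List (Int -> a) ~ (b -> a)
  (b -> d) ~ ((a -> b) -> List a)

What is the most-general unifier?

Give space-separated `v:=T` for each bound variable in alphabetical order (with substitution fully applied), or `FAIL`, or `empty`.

step 1: unify (d -> b) ~ List c  [subst: {-} | 3 pending]
  clash: (d -> b) vs List c

Answer: FAIL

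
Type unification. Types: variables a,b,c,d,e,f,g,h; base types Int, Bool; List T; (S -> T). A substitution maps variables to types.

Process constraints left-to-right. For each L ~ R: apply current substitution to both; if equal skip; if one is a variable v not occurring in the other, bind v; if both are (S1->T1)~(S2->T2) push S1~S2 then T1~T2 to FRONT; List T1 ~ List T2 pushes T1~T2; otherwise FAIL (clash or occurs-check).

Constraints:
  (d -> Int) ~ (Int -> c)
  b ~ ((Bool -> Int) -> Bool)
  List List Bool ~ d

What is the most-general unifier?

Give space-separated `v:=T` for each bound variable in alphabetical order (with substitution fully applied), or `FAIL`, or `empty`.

Answer: FAIL

Derivation:
step 1: unify (d -> Int) ~ (Int -> c)  [subst: {-} | 2 pending]
  -> decompose arrow: push d~Int, Int~c
step 2: unify d ~ Int  [subst: {-} | 3 pending]
  bind d := Int
step 3: unify Int ~ c  [subst: {d:=Int} | 2 pending]
  bind c := Int
step 4: unify b ~ ((Bool -> Int) -> Bool)  [subst: {d:=Int, c:=Int} | 1 pending]
  bind b := ((Bool -> Int) -> Bool)
step 5: unify List List Bool ~ Int  [subst: {d:=Int, c:=Int, b:=((Bool -> Int) -> Bool)} | 0 pending]
  clash: List List Bool vs Int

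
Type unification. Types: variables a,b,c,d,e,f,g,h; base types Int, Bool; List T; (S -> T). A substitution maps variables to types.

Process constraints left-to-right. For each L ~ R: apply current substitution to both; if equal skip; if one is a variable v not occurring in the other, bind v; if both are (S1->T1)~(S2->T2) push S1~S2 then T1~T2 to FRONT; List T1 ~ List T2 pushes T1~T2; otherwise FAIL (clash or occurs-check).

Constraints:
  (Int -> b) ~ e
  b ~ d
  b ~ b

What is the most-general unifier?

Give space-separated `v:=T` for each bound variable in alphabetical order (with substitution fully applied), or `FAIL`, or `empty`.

step 1: unify (Int -> b) ~ e  [subst: {-} | 2 pending]
  bind e := (Int -> b)
step 2: unify b ~ d  [subst: {e:=(Int -> b)} | 1 pending]
  bind b := d
step 3: unify d ~ d  [subst: {e:=(Int -> b), b:=d} | 0 pending]
  -> identical, skip

Answer: b:=d e:=(Int -> d)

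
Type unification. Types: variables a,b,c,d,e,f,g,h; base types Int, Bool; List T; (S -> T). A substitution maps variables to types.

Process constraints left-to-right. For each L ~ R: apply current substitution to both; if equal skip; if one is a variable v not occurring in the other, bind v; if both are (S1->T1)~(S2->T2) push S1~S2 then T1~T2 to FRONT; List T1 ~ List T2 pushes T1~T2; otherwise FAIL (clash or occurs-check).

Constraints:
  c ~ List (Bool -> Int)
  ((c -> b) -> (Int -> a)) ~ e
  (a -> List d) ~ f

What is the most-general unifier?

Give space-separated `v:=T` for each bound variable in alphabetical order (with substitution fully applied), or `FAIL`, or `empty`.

step 1: unify c ~ List (Bool -> Int)  [subst: {-} | 2 pending]
  bind c := List (Bool -> Int)
step 2: unify ((List (Bool -> Int) -> b) -> (Int -> a)) ~ e  [subst: {c:=List (Bool -> Int)} | 1 pending]
  bind e := ((List (Bool -> Int) -> b) -> (Int -> a))
step 3: unify (a -> List d) ~ f  [subst: {c:=List (Bool -> Int), e:=((List (Bool -> Int) -> b) -> (Int -> a))} | 0 pending]
  bind f := (a -> List d)

Answer: c:=List (Bool -> Int) e:=((List (Bool -> Int) -> b) -> (Int -> a)) f:=(a -> List d)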